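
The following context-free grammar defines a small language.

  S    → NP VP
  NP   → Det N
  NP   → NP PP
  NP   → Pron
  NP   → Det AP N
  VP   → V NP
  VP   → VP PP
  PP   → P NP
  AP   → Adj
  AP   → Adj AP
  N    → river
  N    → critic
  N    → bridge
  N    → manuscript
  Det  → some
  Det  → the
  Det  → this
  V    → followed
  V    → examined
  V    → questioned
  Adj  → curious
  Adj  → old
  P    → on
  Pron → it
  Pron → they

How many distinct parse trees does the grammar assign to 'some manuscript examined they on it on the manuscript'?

5

Two of the 5 distinct bracketings:
[S [NP [Det some] [N manuscript]] [VP [V examined] [NP [NP [Pron they]] [PP [P on] [NP [NP [Pron it]] [PP [P on] [NP [Det the] [N manuscript]]]]]]]]
[S [NP [Det some] [N manuscript]] [VP [V examined] [NP [NP [NP [Pron they]] [PP [P on] [NP [Pron it]]]] [PP [P on] [NP [Det the] [N manuscript]]]]]]
The trees differ in how a recursive rule is bracketed over the same span.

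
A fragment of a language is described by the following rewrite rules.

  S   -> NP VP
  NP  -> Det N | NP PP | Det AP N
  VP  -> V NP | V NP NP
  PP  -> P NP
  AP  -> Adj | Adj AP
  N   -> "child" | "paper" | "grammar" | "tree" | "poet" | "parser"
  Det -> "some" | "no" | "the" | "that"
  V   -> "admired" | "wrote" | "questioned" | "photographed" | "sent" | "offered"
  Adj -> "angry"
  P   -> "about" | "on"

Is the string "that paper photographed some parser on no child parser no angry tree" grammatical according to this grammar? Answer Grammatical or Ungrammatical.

Ungrammatical

An N word can never sit immediately before an N word in any string this grammar generates, so the substring 'child parser' rules out a derivation.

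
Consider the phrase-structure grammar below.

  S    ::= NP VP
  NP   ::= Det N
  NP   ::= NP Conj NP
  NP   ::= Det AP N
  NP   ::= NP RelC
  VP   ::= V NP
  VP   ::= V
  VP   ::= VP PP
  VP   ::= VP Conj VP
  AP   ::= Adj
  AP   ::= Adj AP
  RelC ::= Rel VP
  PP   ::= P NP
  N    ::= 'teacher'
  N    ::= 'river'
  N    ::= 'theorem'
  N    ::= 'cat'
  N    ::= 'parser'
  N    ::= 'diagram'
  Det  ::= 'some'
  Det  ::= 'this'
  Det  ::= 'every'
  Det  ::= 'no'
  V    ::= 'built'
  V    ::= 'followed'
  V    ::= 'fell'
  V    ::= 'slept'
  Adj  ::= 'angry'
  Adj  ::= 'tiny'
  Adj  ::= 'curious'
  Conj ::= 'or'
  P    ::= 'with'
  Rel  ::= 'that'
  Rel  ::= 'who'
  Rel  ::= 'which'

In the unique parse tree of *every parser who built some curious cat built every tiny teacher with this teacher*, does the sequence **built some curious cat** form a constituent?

Yes

[S [NP [NP [Det every] [N parser]] [RelC [Rel who] [VP [V built] [NP [Det some] [AP [Adj curious]] [N cat]]]]] [VP [VP [V built] [NP [Det every] [AP [Adj tiny]] [N teacher]]] [PP [P with] [NP [Det this] [N teacher]]]]]
The words 'built some curious cat' are exhaustively dominated by a single VP node (built by VP → V NP), so they form a constituent.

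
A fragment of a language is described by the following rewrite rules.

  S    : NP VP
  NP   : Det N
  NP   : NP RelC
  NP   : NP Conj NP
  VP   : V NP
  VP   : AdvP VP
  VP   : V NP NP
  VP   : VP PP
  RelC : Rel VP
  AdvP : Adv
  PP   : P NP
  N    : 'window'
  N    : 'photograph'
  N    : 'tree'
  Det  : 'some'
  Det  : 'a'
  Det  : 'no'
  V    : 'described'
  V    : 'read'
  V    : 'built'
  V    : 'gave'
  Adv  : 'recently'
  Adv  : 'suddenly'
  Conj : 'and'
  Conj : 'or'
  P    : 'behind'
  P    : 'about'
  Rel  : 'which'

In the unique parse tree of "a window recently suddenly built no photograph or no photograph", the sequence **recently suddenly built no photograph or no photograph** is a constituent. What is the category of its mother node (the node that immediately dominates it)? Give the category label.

[S [NP [Det a] [N window]] [VP [AdvP [Adv recently]] [VP [AdvP [Adv suddenly]] [VP [V built] [NP [NP [Det no] [N photograph]] [Conj or] [NP [Det no] [N photograph]]]]]]]
The span 'recently suddenly built no photograph or no photograph' is the VP node built by VP → AdvP VP.
Its mother is the S built by S → NP VP.

S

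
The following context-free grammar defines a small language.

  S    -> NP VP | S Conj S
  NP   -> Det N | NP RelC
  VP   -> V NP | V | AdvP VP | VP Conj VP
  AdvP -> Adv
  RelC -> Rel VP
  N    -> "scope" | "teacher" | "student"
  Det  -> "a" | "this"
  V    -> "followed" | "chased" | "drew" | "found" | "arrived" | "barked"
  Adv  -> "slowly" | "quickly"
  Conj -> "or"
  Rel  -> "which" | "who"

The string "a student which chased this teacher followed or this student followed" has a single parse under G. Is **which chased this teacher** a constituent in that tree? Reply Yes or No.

Yes

[S [S [NP [NP [Det a] [N student]] [RelC [Rel which] [VP [V chased] [NP [Det this] [N teacher]]]]] [VP [V followed]]] [Conj or] [S [NP [Det this] [N student]] [VP [V followed]]]]
The words 'which chased this teacher' are exhaustively dominated by a single RelC node (built by RelC → Rel VP), so they form a constituent.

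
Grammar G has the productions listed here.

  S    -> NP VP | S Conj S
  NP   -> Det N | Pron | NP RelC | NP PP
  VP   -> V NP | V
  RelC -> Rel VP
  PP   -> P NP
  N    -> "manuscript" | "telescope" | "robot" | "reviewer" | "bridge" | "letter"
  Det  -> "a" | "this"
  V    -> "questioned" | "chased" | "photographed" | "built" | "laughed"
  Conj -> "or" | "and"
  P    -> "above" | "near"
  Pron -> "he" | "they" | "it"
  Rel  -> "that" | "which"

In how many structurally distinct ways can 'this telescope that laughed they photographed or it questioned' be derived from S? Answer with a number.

1

[S [S [NP [NP [Det this] [N telescope]] [RelC [Rel that] [VP [V laughed] [NP [Pron they]]]]] [VP [V photographed]]] [Conj or] [S [NP [Pron it]] [VP [V questioned]]]]
No rule offers an alternative attachment or grouping for any span, so this is the only derivation.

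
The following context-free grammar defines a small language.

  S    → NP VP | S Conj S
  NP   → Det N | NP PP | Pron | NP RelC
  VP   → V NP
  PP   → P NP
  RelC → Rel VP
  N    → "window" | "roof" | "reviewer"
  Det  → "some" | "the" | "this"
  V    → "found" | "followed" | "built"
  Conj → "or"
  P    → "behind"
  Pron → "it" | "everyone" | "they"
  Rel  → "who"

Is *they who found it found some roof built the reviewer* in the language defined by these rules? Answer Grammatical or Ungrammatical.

For S → NP VP, every NP-prefix leaves a non-VP remainder: after 'they' the remainder is not a VP; after 'they who found it' the remainder is not a VP. The alternative S rule S → S Conj S likewise has no satisfying split.

Ungrammatical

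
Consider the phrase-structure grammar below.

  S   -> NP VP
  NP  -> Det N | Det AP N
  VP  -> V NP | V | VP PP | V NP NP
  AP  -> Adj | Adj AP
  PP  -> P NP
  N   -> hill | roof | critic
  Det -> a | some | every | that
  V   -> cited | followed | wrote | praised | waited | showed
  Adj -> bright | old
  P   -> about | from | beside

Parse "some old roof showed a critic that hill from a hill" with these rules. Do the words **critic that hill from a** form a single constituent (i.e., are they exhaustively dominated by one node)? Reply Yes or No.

[S [NP [Det some] [AP [Adj old]] [N roof]] [VP [VP [V showed] [NP [Det a] [N critic]] [NP [Det that] [N hill]]] [PP [P from] [NP [Det a] [N hill]]]]]
The smallest constituent containing 'critic that hill from a' is the VP spanning 'showed a critic that hill from a hill'; no single node in the tree dominates exactly the given words.

No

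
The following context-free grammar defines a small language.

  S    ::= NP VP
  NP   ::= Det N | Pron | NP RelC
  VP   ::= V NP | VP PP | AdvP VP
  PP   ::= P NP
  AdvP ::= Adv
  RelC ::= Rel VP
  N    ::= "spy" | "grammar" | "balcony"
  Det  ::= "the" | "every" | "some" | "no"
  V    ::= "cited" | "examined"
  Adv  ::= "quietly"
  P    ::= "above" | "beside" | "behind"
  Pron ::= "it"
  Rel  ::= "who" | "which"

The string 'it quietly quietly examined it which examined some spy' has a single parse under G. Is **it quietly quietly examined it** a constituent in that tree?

No

[S [NP [Pron it]] [VP [AdvP [Adv quietly]] [VP [AdvP [Adv quietly]] [VP [V examined] [NP [NP [Pron it]] [RelC [Rel which] [VP [V examined] [NP [Det some] [N spy]]]]]]]]]
The smallest constituent containing 'it quietly quietly examined it' is the S spanning 'it quietly quietly examined it which examined some spy'; no single node in the tree dominates exactly the given words.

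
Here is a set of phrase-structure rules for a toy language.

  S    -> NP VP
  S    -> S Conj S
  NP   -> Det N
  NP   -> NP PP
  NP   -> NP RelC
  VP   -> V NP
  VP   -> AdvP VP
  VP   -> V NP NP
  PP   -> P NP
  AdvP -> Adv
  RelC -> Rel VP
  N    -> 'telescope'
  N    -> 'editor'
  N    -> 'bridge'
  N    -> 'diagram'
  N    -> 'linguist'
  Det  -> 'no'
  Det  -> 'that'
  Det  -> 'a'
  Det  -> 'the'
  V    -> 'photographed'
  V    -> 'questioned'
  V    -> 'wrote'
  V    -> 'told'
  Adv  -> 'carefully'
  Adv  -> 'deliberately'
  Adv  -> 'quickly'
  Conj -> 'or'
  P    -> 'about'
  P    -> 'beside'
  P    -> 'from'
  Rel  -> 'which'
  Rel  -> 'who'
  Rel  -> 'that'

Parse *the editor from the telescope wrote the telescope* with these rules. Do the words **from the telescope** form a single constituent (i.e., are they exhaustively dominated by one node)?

Yes

[S [NP [NP [Det the] [N editor]] [PP [P from] [NP [Det the] [N telescope]]]] [VP [V wrote] [NP [Det the] [N telescope]]]]
The words 'from the telescope' are exhaustively dominated by a single PP node (built by PP → P NP), so they form a constituent.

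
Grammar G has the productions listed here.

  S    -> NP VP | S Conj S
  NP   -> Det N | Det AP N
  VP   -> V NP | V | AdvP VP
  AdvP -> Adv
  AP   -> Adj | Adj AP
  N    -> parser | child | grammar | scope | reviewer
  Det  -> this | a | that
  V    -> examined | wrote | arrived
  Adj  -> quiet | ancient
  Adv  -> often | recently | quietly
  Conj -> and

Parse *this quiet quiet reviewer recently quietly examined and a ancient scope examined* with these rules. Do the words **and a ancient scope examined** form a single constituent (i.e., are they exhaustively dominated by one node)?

[S [S [NP [Det this] [AP [Adj quiet] [AP [Adj quiet]]] [N reviewer]] [VP [AdvP [Adv recently]] [VP [AdvP [Adv quietly]] [VP [V examined]]]]] [Conj and] [S [NP [Det a] [AP [Adj ancient]] [N scope]] [VP [V examined]]]]
The smallest constituent containing 'and a ancient scope examined' is the S spanning 'this quiet quiet reviewer recently quietly examined and a ancient scope examined'; no single node in the tree dominates exactly the given words.

No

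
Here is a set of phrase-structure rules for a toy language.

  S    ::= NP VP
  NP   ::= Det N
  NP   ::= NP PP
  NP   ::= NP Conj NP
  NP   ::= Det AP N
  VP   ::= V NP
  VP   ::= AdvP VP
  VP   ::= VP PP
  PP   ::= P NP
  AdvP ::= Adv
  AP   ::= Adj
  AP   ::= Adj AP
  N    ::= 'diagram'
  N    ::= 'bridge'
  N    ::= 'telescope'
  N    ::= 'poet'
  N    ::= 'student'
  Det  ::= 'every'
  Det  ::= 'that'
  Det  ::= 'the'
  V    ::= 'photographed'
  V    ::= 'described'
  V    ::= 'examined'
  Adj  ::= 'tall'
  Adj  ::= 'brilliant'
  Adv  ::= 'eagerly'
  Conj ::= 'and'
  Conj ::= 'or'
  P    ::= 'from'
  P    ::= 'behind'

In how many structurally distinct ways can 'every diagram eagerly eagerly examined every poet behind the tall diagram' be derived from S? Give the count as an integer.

Two of the 4 distinct bracketings:
[S [NP [Det every] [N diagram]] [VP [AdvP [Adv eagerly]] [VP [AdvP [Adv eagerly]] [VP [V examined] [NP [NP [Det every] [N poet]] [PP [P behind] [NP [Det the] [AP [Adj tall]] [N diagram]]]]]]]]
[S [NP [Det every] [N diagram]] [VP [AdvP [Adv eagerly]] [VP [AdvP [Adv eagerly]] [VP [VP [V examined] [NP [Det every] [N poet]]] [PP [P behind] [NP [Det the] [AP [Adj tall]] [N diagram]]]]]]]
The difference turns on whether NP → NP PP is used at the relevant span, versus an alternative expansion of NP.

4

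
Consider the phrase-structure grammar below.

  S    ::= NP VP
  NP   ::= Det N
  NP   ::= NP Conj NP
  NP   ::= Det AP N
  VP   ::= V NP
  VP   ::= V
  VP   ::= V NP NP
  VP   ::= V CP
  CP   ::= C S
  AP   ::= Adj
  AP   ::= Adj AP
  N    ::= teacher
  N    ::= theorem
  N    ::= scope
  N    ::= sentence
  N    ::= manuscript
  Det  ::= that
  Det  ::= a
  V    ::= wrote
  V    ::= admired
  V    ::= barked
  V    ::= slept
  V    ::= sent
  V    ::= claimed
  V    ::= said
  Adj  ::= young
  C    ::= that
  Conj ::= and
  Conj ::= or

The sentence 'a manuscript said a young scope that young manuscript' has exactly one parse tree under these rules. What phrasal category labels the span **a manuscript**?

NP

[S [NP [Det a] [N manuscript]] [VP [V said] [NP [Det a] [AP [Adj young]] [N scope]] [NP [Det that] [AP [Adj young]] [N manuscript]]]]
The span 'a manuscript' is the NP node built by NP → Det N.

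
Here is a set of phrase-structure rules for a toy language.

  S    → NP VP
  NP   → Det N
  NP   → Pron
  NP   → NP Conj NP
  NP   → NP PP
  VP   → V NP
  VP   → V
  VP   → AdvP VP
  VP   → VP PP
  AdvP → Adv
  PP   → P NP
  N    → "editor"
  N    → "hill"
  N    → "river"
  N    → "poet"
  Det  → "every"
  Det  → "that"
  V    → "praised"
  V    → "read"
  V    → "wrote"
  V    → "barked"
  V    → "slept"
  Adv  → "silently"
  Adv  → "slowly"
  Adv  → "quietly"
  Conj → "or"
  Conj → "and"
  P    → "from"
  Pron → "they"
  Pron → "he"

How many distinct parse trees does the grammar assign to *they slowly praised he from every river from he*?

9

Two of the 9 distinct bracketings:
[S [NP [Pron they]] [VP [AdvP [Adv slowly]] [VP [V praised] [NP [NP [Pron he]] [PP [P from] [NP [NP [Det every] [N river]] [PP [P from] [NP [Pron he]]]]]]]]]
[S [NP [Pron they]] [VP [AdvP [Adv slowly]] [VP [V praised] [NP [NP [NP [Pron he]] [PP [P from] [NP [Det every] [N river]]]] [PP [P from] [NP [Pron he]]]]]]]
The trees differ in how a recursive rule is bracketed over the same span.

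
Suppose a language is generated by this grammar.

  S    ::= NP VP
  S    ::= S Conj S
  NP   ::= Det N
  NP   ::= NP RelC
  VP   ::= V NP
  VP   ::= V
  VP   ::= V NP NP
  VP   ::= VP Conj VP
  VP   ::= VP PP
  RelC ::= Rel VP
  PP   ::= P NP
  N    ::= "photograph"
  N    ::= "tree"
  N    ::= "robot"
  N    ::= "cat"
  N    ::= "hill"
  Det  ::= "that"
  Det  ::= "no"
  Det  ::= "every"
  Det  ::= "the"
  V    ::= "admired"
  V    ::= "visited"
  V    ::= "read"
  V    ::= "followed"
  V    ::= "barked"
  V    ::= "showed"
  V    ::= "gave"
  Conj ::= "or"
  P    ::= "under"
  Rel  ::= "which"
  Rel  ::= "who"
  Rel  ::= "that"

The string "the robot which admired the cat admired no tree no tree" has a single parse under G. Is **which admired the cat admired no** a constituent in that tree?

[S [NP [NP [Det the] [N robot]] [RelC [Rel which] [VP [V admired] [NP [Det the] [N cat]]]]] [VP [V admired] [NP [Det no] [N tree]] [NP [Det no] [N tree]]]]
The smallest constituent containing 'which admired the cat admired no' is the S spanning 'the robot which admired the cat admired no tree no tree'; no single node in the tree dominates exactly the given words.

No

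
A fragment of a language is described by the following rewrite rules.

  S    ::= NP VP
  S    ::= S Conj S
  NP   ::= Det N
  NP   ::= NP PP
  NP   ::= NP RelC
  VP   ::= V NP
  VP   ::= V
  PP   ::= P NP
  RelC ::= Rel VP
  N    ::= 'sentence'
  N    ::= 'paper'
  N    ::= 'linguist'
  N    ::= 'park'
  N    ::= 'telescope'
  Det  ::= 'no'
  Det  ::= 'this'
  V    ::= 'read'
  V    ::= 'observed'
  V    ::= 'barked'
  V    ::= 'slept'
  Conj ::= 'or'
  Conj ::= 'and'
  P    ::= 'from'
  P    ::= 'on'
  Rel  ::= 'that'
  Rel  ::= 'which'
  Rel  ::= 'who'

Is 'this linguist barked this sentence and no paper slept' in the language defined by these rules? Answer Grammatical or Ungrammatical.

Grammatical

[S [S [NP [Det this] [N linguist]] [VP [V barked] [NP [Det this] [N sentence]]]] [Conj and] [S [NP [Det no] [N paper]] [VP [V slept]]]]
The bracketing above is licensed at every node by one of the given productions, with S at the root.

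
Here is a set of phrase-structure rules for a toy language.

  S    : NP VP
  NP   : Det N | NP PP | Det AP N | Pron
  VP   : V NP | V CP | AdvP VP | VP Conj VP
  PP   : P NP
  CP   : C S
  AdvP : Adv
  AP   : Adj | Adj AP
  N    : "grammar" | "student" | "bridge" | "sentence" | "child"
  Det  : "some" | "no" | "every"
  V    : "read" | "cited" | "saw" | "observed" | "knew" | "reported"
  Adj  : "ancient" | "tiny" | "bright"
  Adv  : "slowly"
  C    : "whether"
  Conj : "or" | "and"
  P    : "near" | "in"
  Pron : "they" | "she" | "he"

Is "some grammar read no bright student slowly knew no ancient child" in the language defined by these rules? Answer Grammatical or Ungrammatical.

Ungrammatical

For S → NP VP, the only prefix that parses as NP is 'some grammar', but the remainder 'read no bright student slowly knew no ancient child' is not a VP under these rules.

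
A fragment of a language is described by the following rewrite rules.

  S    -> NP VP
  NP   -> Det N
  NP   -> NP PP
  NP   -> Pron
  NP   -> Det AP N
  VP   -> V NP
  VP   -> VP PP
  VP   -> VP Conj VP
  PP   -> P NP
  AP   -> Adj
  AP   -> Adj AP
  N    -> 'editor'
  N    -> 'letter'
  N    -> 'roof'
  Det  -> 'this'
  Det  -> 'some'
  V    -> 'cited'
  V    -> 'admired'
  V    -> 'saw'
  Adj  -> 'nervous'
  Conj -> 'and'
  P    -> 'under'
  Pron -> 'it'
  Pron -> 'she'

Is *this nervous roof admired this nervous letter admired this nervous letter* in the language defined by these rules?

Ungrammatical

For S → NP VP, the only prefix that parses as NP is 'this nervous roof', but the remainder 'admired this nervous letter admired this nervous letter' is not a VP under these rules.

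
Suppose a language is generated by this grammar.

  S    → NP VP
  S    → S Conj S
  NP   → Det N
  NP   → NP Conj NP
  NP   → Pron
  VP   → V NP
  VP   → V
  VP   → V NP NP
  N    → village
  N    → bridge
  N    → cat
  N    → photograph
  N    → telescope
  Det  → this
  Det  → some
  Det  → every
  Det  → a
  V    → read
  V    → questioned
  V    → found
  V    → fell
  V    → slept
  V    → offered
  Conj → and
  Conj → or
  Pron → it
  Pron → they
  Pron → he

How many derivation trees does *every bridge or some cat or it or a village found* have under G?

5

Two of the 5 distinct bracketings:
[S [NP [NP [Det every] [N bridge]] [Conj or] [NP [NP [Det some] [N cat]] [Conj or] [NP [NP [Pron it]] [Conj or] [NP [Det a] [N village]]]]] [VP [V found]]]
[S [NP [NP [Det every] [N bridge]] [Conj or] [NP [NP [NP [Det some] [N cat]] [Conj or] [NP [Pron it]]] [Conj or] [NP [Det a] [N village]]]] [VP [V found]]]
The trees differ in how a recursive rule is bracketed over the same span.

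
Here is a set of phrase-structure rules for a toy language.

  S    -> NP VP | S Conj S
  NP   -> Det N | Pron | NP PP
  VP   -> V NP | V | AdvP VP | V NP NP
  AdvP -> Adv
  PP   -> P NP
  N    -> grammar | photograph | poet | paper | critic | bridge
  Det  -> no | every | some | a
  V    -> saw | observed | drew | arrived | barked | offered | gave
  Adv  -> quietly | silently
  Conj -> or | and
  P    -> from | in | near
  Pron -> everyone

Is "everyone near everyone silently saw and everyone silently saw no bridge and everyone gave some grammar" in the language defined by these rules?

Grammatical

[S [S [NP [NP [Pron everyone]] [PP [P near] [NP [Pron everyone]]]] [VP [AdvP [Adv silently]] [VP [V saw]]]] [Conj and] [S [S [NP [Pron everyone]] [VP [AdvP [Adv silently]] [VP [V saw] [NP [Det no] [N bridge]]]]] [Conj and] [S [NP [Pron everyone]] [VP [V gave] [NP [Det some] [N grammar]]]]]]
Each bracket corresponds to one application of a listed rule, so the string is derivable from S.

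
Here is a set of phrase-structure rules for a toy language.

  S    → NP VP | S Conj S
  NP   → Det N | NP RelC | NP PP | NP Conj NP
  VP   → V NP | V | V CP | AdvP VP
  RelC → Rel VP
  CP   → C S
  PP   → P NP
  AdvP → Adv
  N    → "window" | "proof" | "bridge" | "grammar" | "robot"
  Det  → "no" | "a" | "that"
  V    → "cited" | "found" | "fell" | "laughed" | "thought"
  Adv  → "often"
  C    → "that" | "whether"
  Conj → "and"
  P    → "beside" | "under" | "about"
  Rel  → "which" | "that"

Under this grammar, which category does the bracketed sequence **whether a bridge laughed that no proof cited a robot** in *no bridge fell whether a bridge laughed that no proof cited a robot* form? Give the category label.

S
  NP
    Det: no
    N: bridge
  VP
    V: fell
    CP
      C: whether
      S
        NP
          Det: a
          N: bridge
        VP
          V: laughed
          CP
            C: that
            S
              NP
                Det: no
                N: proof
              VP
                V: cited
                NP
                  Det: a
                  N: robot
The span 'whether a bridge laughed that no proof cited a robot' is the CP node built by CP → C S.

CP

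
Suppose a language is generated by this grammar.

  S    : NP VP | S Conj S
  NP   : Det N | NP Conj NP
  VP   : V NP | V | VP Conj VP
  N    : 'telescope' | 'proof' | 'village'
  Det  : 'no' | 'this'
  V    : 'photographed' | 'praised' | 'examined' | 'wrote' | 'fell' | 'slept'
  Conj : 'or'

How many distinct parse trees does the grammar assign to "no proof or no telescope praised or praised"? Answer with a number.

1

[S [NP [NP [Det no] [N proof]] [Conj or] [NP [Det no] [N telescope]]] [VP [VP [V praised]] [Conj or] [VP [V praised]]]]
No rule offers an alternative attachment or grouping for any span, so this is the only derivation.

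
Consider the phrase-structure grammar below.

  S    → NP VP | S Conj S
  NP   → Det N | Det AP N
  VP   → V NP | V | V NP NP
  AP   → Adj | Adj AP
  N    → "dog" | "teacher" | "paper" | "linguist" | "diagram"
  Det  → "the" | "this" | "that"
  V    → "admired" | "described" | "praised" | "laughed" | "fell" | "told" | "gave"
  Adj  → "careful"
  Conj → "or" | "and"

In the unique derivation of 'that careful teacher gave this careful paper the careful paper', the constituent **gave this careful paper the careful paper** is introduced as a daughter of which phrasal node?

S

[S [NP [Det that] [AP [Adj careful]] [N teacher]] [VP [V gave] [NP [Det this] [AP [Adj careful]] [N paper]] [NP [Det the] [AP [Adj careful]] [N paper]]]]
The span 'gave this careful paper the careful paper' is the VP node built by VP → V NP NP.
Its mother is the S built by S → NP VP.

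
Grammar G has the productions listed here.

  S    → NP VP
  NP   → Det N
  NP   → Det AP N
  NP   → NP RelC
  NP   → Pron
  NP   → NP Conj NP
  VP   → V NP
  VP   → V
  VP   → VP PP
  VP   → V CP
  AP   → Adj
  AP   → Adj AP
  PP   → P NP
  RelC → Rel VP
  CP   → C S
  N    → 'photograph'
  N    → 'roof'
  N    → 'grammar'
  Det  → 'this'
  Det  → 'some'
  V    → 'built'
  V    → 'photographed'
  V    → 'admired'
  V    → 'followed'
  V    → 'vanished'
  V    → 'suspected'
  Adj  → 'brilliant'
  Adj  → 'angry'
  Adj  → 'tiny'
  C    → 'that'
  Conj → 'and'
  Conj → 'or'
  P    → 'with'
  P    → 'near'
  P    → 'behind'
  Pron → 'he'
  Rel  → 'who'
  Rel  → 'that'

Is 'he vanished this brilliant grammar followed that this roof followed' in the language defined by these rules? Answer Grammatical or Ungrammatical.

For S → NP VP, the only prefix that parses as NP is 'he', but the remainder 'vanished this brilliant grammar followed that this roof followed' is not a VP under these rules.

Ungrammatical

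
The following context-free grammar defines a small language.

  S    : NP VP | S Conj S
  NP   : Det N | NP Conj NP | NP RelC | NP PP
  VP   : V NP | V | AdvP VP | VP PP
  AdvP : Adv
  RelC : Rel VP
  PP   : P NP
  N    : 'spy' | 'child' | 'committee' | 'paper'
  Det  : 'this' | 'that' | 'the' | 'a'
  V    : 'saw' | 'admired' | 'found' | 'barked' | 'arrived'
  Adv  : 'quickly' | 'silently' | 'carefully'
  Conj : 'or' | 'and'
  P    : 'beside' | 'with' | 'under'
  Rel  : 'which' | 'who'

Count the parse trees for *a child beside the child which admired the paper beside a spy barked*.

Two of the 7 distinct bracketings:
[S [NP [NP [NP [Det a] [N child]] [PP [P beside] [NP [Det the] [N child]]]] [RelC [Rel which] [VP [V admired] [NP [NP [Det the] [N paper]] [PP [P beside] [NP [Det a] [N spy]]]]]]] [VP [V barked]]]
[S [NP [NP [NP [Det a] [N child]] [PP [P beside] [NP [Det the] [N child]]]] [RelC [Rel which] [VP [VP [V admired] [NP [Det the] [N paper]]] [PP [P beside] [NP [Det a] [N spy]]]]]] [VP [V barked]]]
The difference turns on whether VP → VP PP is used at the relevant span, versus an alternative expansion of VP.

7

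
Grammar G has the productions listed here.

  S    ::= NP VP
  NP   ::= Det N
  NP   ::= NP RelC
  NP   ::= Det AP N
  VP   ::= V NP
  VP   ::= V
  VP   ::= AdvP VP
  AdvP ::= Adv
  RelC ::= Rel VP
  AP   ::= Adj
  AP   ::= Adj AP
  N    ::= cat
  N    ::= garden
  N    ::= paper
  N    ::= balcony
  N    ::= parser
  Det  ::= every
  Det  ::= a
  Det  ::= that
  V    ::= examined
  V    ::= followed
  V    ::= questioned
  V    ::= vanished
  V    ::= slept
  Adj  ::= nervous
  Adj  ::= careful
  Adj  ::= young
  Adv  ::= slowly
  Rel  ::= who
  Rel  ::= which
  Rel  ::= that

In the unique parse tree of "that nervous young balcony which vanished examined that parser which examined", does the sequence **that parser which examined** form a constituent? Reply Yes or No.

[S [NP [NP [Det that] [AP [Adj nervous] [AP [Adj young]]] [N balcony]] [RelC [Rel which] [VP [V vanished]]]] [VP [V examined] [NP [NP [Det that] [N parser]] [RelC [Rel which] [VP [V examined]]]]]]
The words 'that parser which examined' are exhaustively dominated by a single NP node (built by NP → NP RelC), so they form a constituent.

Yes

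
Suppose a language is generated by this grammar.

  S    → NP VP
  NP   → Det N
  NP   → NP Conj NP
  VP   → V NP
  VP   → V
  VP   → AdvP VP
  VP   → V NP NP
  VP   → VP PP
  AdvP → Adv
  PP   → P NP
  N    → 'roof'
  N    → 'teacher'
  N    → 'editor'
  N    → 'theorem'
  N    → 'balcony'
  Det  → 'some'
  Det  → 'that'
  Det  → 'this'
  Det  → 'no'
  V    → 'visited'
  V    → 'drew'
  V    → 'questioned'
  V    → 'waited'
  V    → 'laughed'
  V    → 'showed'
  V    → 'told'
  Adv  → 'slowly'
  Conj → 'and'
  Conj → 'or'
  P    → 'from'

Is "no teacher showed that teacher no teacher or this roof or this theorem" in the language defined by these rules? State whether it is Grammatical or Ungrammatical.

Grammatical

S
  NP
    Det: no
    N: teacher
  VP
    V: showed
    NP
      Det: that
      N: teacher
    NP
      NP
        Det: no
        N: teacher
      Conj: or
      NP
        NP
          Det: this
          N: roof
        Conj: or
        NP
          Det: this
          N: theorem
The bracketing above is licensed at every node by one of the given productions, with S at the root.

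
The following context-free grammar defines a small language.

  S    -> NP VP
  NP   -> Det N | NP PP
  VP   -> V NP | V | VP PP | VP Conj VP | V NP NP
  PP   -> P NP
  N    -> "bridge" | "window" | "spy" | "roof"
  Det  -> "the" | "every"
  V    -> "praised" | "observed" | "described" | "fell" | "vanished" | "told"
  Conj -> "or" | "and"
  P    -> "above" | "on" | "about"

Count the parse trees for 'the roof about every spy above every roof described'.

The two bracketings:
[S [NP [NP [Det the] [N roof]] [PP [P about] [NP [NP [Det every] [N spy]] [PP [P above] [NP [Det every] [N roof]]]]]] [VP [V described]]]
[S [NP [NP [NP [Det the] [N roof]] [PP [P about] [NP [Det every] [N spy]]]] [PP [P above] [NP [Det every] [N roof]]]] [VP [V described]]]
The trees differ in how a recursive rule is bracketed over the same span.

2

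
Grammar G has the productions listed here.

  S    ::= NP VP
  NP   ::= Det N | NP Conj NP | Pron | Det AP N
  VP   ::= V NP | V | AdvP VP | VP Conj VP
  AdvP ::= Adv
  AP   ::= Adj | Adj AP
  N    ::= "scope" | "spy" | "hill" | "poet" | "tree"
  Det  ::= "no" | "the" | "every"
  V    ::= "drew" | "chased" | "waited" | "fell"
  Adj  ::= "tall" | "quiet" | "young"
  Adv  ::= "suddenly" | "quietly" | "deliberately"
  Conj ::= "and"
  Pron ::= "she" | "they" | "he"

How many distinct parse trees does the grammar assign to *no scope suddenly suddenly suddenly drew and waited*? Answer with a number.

4

Two of the 4 distinct bracketings:
[S [NP [Det no] [N scope]] [VP [AdvP [Adv suddenly]] [VP [AdvP [Adv suddenly]] [VP [AdvP [Adv suddenly]] [VP [VP [V drew]] [Conj and] [VP [V waited]]]]]]]
[S [NP [Det no] [N scope]] [VP [AdvP [Adv suddenly]] [VP [AdvP [Adv suddenly]] [VP [VP [AdvP [Adv suddenly]] [VP [V drew]]] [Conj and] [VP [V waited]]]]]]
The trees differ in how a recursive rule is bracketed over the same span.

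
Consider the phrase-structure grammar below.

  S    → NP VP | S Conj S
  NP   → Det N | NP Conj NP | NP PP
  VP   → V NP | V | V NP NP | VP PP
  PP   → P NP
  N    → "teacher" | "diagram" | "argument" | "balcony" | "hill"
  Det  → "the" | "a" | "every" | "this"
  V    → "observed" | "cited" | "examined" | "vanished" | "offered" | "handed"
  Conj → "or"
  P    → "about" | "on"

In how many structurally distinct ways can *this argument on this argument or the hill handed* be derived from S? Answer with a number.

The two bracketings:
[S [NP [NP [NP [Det this] [N argument]] [PP [P on] [NP [Det this] [N argument]]]] [Conj or] [NP [Det the] [N hill]]] [VP [V handed]]]
[S [NP [NP [Det this] [N argument]] [PP [P on] [NP [NP [Det this] [N argument]] [Conj or] [NP [Det the] [N hill]]]]] [VP [V handed]]]
The trees differ in how a recursive rule is bracketed over the same span.

2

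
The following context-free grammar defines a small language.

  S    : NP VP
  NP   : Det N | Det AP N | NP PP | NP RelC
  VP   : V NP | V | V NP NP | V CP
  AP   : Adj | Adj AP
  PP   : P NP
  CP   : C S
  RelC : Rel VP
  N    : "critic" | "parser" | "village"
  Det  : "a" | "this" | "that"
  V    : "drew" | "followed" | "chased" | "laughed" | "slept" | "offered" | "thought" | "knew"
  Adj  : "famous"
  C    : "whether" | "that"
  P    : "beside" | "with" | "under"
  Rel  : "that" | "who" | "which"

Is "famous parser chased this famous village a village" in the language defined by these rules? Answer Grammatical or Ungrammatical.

Ungrammatical

For S → NP VP, no prefix of the string parses as an NP.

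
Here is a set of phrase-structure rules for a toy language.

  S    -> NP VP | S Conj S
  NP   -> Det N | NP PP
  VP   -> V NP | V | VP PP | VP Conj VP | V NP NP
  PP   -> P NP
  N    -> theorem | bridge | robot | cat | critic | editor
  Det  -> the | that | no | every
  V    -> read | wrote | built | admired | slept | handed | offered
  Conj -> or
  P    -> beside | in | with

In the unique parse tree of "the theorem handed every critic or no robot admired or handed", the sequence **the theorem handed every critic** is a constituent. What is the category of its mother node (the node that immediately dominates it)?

S

[S [S [NP [Det the] [N theorem]] [VP [V handed] [NP [Det every] [N critic]]]] [Conj or] [S [NP [Det no] [N robot]] [VP [VP [V admired]] [Conj or] [VP [V handed]]]]]
The span 'the theorem handed every critic' is the S node built by S → NP VP.
Its mother is the S built by S → S Conj S.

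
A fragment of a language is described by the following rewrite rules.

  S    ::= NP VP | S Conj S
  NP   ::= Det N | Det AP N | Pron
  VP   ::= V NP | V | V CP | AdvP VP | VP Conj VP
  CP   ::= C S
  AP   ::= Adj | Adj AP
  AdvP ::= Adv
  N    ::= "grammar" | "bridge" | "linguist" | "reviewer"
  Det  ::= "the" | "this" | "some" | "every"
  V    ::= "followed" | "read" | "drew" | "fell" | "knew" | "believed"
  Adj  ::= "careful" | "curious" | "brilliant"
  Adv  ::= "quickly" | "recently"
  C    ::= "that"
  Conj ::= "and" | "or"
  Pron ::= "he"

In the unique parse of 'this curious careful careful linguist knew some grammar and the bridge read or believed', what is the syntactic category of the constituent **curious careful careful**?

AP

S
  S
    NP
      Det: this
      AP
        Adj: curious
        AP
          Adj: careful
          AP
            Adj: careful
      N: linguist
    VP
      V: knew
      NP
        Det: some
        N: grammar
  Conj: and
  S
    NP
      Det: the
      N: bridge
    VP
      VP
        V: read
      Conj: or
      VP
        V: believed
The span 'curious careful careful' is the AP node built by AP → Adj AP.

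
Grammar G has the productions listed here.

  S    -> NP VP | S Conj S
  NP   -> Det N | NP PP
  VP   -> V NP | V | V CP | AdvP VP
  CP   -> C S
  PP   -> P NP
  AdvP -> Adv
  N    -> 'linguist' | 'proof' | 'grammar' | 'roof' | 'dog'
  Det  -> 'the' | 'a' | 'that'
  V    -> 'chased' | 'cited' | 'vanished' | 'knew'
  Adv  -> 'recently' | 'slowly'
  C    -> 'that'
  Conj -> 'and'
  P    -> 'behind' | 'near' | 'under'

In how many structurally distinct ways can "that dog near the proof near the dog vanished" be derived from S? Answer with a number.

The two bracketings:
[S [NP [NP [Det that] [N dog]] [PP [P near] [NP [NP [Det the] [N proof]] [PP [P near] [NP [Det the] [N dog]]]]]] [VP [V vanished]]]
[S [NP [NP [NP [Det that] [N dog]] [PP [P near] [NP [Det the] [N proof]]]] [PP [P near] [NP [Det the] [N dog]]]] [VP [V vanished]]]
The trees differ in how a recursive rule is bracketed over the same span.

2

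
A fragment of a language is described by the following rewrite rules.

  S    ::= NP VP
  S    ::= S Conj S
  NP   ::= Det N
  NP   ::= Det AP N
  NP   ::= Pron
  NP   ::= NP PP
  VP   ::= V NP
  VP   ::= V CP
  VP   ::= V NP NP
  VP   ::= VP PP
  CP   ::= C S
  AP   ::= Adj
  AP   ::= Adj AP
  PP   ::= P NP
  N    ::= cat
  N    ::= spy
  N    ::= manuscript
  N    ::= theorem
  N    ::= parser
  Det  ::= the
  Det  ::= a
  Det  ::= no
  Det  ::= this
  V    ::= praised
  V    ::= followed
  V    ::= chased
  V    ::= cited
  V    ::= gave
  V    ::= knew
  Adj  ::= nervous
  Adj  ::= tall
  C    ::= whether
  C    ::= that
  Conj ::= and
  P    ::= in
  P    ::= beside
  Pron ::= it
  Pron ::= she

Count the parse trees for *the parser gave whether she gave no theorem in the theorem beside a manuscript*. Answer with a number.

9

Two of the 9 distinct bracketings:
[S [NP [Det the] [N parser]] [VP [V gave] [CP [C whether] [S [NP [Pron she]] [VP [V gave] [NP [NP [Det no] [N theorem]] [PP [P in] [NP [NP [Det the] [N theorem]] [PP [P beside] [NP [Det a] [N manuscript]]]]]]]]]]]
[S [NP [Det the] [N parser]] [VP [V gave] [CP [C whether] [S [NP [Pron she]] [VP [V gave] [NP [NP [NP [Det no] [N theorem]] [PP [P in] [NP [Det the] [N theorem]]]] [PP [P beside] [NP [Det a] [N manuscript]]]]]]]]]
The trees differ in how a recursive rule is bracketed over the same span.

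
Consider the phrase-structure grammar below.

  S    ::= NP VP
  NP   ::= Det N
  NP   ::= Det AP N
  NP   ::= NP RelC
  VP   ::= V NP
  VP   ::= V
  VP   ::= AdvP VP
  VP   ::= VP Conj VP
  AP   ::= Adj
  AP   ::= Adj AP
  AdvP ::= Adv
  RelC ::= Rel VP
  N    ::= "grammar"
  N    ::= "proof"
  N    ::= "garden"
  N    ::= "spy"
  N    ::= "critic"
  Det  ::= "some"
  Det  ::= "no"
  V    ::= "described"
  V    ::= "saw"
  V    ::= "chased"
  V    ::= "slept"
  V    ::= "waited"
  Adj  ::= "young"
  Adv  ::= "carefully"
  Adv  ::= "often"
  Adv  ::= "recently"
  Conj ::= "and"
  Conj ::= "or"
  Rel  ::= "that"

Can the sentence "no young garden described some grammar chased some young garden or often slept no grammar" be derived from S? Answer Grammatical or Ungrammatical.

For S → NP VP, the only prefix that parses as NP is 'no young garden', but the remainder 'described some grammar chased some young garden or often slept no grammar' is not a VP under these rules.

Ungrammatical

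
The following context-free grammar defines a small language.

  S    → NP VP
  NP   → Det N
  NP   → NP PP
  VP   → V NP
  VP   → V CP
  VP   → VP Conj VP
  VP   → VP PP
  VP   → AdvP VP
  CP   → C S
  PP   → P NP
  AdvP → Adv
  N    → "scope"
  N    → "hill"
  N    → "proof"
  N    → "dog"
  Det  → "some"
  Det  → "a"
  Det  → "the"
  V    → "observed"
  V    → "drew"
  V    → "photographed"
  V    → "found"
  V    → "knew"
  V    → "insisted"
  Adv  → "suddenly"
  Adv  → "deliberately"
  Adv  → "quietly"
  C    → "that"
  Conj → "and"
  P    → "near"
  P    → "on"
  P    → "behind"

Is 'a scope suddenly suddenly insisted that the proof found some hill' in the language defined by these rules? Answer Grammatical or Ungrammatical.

S
  NP
    Det: a
    N: scope
  VP
    AdvP
      Adv: suddenly
    VP
      AdvP
        Adv: suddenly
      VP
        V: insisted
        CP
          C: that
          S
            NP
              Det: the
              N: proof
            VP
              V: found
              NP
                Det: some
                N: hill
The bracketing above is licensed at every node by one of the given productions, with S at the root.

Grammatical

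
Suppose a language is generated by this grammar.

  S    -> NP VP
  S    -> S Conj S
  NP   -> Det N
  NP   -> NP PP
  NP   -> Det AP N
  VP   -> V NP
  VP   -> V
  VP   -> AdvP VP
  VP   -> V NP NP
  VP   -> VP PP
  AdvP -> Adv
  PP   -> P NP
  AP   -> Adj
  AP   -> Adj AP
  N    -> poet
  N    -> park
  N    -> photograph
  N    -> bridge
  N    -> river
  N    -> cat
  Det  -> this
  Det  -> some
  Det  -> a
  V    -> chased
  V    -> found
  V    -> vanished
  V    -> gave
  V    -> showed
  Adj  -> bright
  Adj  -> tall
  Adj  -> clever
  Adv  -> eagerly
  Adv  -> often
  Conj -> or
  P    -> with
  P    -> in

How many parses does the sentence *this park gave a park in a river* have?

2

The two bracketings:
[S [NP [Det this] [N park]] [VP [V gave] [NP [NP [Det a] [N park]] [PP [P in] [NP [Det a] [N river]]]]]]
[S [NP [Det this] [N park]] [VP [VP [V gave] [NP [Det a] [N park]]] [PP [P in] [NP [Det a] [N river]]]]]
The difference turns on whether NP → NP PP is used at the relevant span, versus an alternative expansion of NP.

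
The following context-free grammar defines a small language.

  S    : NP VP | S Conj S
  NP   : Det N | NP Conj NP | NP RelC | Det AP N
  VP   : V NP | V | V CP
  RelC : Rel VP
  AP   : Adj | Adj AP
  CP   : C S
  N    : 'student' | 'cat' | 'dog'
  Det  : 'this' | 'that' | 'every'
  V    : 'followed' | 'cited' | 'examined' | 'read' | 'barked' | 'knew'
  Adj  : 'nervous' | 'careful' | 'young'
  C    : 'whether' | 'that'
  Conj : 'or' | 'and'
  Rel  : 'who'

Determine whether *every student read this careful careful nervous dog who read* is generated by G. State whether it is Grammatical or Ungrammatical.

[S [NP [Det every] [N student]] [VP [V read] [NP [NP [Det this] [AP [Adj careful] [AP [Adj careful] [AP [Adj nervous]]]] [N dog]] [RelC [Rel who] [VP [V read]]]]]]
Each bracket corresponds to one application of a listed rule, so the string is derivable from S.

Grammatical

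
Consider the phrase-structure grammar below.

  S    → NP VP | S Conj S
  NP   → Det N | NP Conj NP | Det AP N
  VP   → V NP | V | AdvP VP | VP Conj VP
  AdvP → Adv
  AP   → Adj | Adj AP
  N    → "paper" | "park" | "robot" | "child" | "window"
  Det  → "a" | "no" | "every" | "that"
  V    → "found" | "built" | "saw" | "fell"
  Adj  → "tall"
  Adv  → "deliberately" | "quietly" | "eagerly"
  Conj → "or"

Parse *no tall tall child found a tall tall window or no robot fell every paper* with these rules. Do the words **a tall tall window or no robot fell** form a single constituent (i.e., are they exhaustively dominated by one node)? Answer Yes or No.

[S [S [NP [Det no] [AP [Adj tall] [AP [Adj tall]]] [N child]] [VP [V found] [NP [Det a] [AP [Adj tall] [AP [Adj tall]]] [N window]]]] [Conj or] [S [NP [Det no] [N robot]] [VP [V fell] [NP [Det every] [N paper]]]]]
The smallest constituent containing 'a tall tall window or no robot fell' is the S spanning 'no tall tall child found a tall tall window or no robot fell every paper'; no single node in the tree dominates exactly the given words.

No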